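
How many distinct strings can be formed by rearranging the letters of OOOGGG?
6! / (3! × 3!) = 20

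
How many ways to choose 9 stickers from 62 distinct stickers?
C(62,9) = 62!/(9!×53!) = 20286591270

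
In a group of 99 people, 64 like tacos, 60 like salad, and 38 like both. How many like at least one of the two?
|A∪B| = |A| + |B| - |A∩B| = 64 + 60 - 38 = 86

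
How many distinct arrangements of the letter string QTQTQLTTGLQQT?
13! / (5! × 1! × 2! × 5!) = 216216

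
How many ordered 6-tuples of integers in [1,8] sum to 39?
Coefficient of x^39 in (x + x² + ... + x^8)^6. By inclusion-exclusion on dice exceeding 8: Σ_j (-1)^j C(6,j)·C(39-1-8j, 5) = C(6,0)·C(38,5) - C(6,1)·C(30,5) + C(6,2)·C(22,5) - C(6,3)·C(14,5) + C(6,4)·C(6,5) = 1·501942 - 6·142506 + 15·26334 - 20·2002 + 15·6 = 1966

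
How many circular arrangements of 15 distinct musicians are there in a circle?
Circular: fix one position, arrange the rest. (15-1)! = 87178291200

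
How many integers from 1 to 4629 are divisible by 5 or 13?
⌊4629/5⌋ + ⌊4629/13⌋ - ⌊4629/65⌋ = 925 + 356 - 71 = 1210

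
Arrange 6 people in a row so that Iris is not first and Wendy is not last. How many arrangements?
By inclusion-exclusion: 6! - 2×(6-1)! + (6-2)! = 720 - 240 + 24 = 504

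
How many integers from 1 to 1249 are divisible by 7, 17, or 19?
⌊1249/7⌋+⌊1249/17⌋+⌊1249/19⌋ - ⌊1249/119⌋-⌊1249/133⌋-⌊1249/323⌋ + ⌊1249/2261⌋ = 178+73+65 - 10-9-3 + 0 = 294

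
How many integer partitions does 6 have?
Pentagonal recurrence p(n) = p(n-1) + p(n-2) - p(n-5) - p(n-7) + p(n-12) + p(n-15) - ... gives p(0..5) = 1, 1, 2, 3, 5, 7. p(6) = p(5) + p(4) - p(1) = 7 + 5 - 1 = 11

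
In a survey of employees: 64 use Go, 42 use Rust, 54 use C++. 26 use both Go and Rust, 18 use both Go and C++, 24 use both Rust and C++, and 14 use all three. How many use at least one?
|A∪B∪C| = 64+42+54-26-18-24+14 = 106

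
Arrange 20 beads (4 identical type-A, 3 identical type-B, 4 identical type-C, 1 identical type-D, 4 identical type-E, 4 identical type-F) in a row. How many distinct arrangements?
20! / (4! × 3! × 4! × 1! × 4! × 4!) = 1222160940000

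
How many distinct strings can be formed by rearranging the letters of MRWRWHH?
7! / (1! × 2! × 2! × 2!) = 630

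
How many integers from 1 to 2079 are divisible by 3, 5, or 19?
⌊2079/3⌋+⌊2079/5⌋+⌊2079/19⌋ - ⌊2079/15⌋-⌊2079/57⌋-⌊2079/95⌋ + ⌊2079/285⌋ = 693+415+109 - 138-36-21 + 7 = 1029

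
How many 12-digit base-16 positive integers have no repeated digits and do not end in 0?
Last digit: 15 nonzero choices. First digit: 14 (nonzero, ≠last). Middle 10: P(14,10) = 3632428800. Total = 762810048000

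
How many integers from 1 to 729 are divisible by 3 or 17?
⌊729/3⌋ + ⌊729/17⌋ - ⌊729/51⌋ = 243 + 42 - 14 = 271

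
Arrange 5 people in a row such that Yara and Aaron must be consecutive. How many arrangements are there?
Treat the 2 as one block: (5-2+1)! × 2! = 24 × 2 = 48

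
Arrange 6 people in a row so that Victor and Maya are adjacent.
Treat as block: (6-1)! × 2! = 120 × 2 = 240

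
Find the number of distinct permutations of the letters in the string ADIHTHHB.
8! / (3! × 1! × 1! × 1! × 1! × 1!) = 6720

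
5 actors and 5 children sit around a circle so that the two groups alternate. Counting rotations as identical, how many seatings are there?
Fix one of the actors: (5-1)! ways for the remaining actors, × 5! ways for the children = 24 × 120 = 2880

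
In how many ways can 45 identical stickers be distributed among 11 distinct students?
C(45+11-1, 11-1) = C(55, 10) = 29248649430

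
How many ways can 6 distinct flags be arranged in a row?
6! = 720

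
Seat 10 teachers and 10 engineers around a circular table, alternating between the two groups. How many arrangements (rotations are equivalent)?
Fix one of the teachers: (10-1)! ways for the remaining teachers, × 10! ways for the engineers = 362880 × 3628800 = 1316818944000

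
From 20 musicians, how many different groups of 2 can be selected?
C(20,2) = 20!/(2!×18!) = 190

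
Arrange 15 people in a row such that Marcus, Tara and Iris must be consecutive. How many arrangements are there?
Treat the 3 as one block: (15-3+1)! × 3! = 6227020800 × 6 = 37362124800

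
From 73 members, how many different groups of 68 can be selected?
C(73,68) = 73!/(68!×5!) = 15020334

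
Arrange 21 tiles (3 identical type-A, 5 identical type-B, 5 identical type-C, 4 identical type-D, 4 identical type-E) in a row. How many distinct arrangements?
21! / (3! × 5! × 5! × 4! × 4!) = 1026615189600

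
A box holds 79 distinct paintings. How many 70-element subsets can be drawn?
C(79,70) = 79!/(70!×9!) = 205811513765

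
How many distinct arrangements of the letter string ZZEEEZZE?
8! / (4! × 4!) = 70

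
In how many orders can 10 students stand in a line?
10! = 3628800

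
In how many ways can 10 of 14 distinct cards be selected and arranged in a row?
P(14,10) = 14!/(14-10)! = 3632428800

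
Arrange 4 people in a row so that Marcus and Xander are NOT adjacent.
Total - adjacent = 4! - (4-1)!×2 = 24 - 12 = 12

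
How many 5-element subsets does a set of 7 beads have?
C(7,5) = 7!/(5!×2!) = 21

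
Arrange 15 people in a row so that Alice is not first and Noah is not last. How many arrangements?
By inclusion-exclusion: 15! - 2×(15-1)! + (15-2)! = 1307674368000 - 174356582400 + 6227020800 = 1139544806400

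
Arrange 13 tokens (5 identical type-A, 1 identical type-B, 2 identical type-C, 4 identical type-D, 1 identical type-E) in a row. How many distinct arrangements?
13! / (5! × 1! × 2! × 4! × 1!) = 1081080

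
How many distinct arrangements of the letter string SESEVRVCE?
9! / (1! × 1! × 3! × 2! × 2!) = 15120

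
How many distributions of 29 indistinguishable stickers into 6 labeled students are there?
C(29+6-1, 6-1) = C(34, 5) = 278256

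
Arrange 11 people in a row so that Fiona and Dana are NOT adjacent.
Total - adjacent = 11! - (11-1)!×2 = 39916800 - 7257600 = 32659200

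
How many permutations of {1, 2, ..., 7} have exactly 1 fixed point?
Choose the 1 fixed point C(7,1) = 7, derange the rest: !6 = Σ_{j=0}^{6} (-1)^j·6!/j! = 720 - 720 + 360 - 120 + 30 - 6 + 1 = 265. Product = 7 × 265 = 1855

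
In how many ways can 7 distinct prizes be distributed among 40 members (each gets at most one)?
P(40,7) = 40!/(40-7)! = 93963542400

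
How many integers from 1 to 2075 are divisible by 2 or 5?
⌊2075/2⌋ + ⌊2075/5⌋ - ⌊2075/10⌋ = 1037 + 415 - 207 = 1245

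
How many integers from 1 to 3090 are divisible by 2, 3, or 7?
⌊3090/2⌋+⌊3090/3⌋+⌊3090/7⌋ - ⌊3090/6⌋-⌊3090/14⌋-⌊3090/21⌋ + ⌊3090/42⌋ = 1545+1030+441 - 515-220-147 + 73 = 2207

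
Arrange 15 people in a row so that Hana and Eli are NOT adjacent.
Total - adjacent = 15! - (15-1)!×2 = 1307674368000 - 174356582400 = 1133317785600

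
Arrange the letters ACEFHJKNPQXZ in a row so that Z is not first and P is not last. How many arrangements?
By inclusion-exclusion: 12! - 2×(12-1)! + (12-2)! = 479001600 - 79833600 + 3628800 = 402796800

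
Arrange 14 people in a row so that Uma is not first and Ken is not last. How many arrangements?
By inclusion-exclusion: 14! - 2×(14-1)! + (14-2)! = 87178291200 - 12454041600 + 479001600 = 75203251200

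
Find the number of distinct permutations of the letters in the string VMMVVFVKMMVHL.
13! / (1! × 4! × 5! × 1! × 1! × 1!) = 2162160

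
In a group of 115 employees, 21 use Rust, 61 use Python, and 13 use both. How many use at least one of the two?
|A∪B| = |A| + |B| - |A∩B| = 21 + 61 - 13 = 69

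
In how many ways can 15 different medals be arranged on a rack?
15! = 1307674368000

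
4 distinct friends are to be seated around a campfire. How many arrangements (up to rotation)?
Circular: fix one position, arrange the rest. (4-1)! = 6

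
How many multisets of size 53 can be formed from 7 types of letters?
C(53+7-1, 7-1) = C(59, 6) = 45057474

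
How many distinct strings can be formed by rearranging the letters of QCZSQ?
5! / (1! × 1! × 1! × 2!) = 60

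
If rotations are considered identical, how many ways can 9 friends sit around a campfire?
Circular: fix one position, arrange the rest. (9-1)! = 40320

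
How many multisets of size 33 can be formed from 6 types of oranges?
C(33+6-1, 6-1) = C(38, 5) = 501942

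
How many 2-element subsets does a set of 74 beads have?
C(74,2) = 74!/(2!×72!) = 2701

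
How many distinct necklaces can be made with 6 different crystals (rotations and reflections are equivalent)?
(6-1)!/2 = 120/2 = 60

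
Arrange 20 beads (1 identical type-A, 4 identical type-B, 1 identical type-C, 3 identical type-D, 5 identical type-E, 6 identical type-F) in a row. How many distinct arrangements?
20! / (1! × 4! × 1! × 3! × 5! × 6!) = 195545750400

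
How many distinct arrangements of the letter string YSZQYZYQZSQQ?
12! / (3! × 4! × 2! × 3!) = 277200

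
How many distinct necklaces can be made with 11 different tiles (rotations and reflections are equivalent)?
(11-1)!/2 = 3628800/2 = 1814400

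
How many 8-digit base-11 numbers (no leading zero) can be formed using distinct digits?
First digit: 10 choices (nonzero). Then descending: 10 × 10 × 9 × 8 × 7 × 6 × 5 × 4 = 6048000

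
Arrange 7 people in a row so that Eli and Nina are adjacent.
Treat as block: (7-1)! × 2! = 720 × 2 = 1440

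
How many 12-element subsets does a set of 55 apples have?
C(55,12) = 55!/(12!×43!) = 438729741450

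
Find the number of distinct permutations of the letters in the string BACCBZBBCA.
10! / (2! × 1! × 4! × 3!) = 12600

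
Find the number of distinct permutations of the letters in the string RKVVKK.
6! / (1! × 3! × 2!) = 60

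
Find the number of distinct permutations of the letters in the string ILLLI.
5! / (3! × 2!) = 10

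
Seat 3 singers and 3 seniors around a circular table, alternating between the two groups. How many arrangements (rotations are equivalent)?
Fix one of the singers: (3-1)! ways for the remaining singers, × 3! ways for the seniors = 2 × 6 = 12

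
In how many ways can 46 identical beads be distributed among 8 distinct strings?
C(46+8-1, 8-1) = C(53, 7) = 154143080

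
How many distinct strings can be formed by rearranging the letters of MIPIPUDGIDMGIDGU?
16! / (2! × 2! × 3! × 3! × 2! × 4!) = 3027024000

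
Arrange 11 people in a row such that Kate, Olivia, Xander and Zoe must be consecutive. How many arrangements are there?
Treat the 4 as one block: (11-4+1)! × 4! = 40320 × 24 = 967680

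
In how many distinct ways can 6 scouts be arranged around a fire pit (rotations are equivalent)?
Circular: fix one position, arrange the rest. (6-1)! = 120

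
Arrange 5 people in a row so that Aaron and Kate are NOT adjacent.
Total - adjacent = 5! - (5-1)!×2 = 120 - 48 = 72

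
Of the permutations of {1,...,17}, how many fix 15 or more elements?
Exactly j fixed points: C(17,j)·!(17-j); sum over j ≥ 15 (derangement numbers via !m = (m-1)·(!(m-1) + !(m-2)): !0..!2 = 1, 0, 1). Σ_{j=15}^{17} C(17,j)·!(17-j) = C(17,15)·!2 + C(17,16)·!1 + C(17,17)·!0 = 136·1 + 17·0 + 1·1 = 137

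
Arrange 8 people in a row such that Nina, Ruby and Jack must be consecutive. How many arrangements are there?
Treat the 3 as one block: (8-3+1)! × 3! = 720 × 6 = 4320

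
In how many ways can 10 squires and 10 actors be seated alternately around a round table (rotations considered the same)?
Fix one of the squires: (10-1)! ways for the remaining squires, × 10! ways for the actors = 362880 × 3628800 = 1316818944000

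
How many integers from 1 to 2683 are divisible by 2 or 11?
⌊2683/2⌋ + ⌊2683/11⌋ - ⌊2683/22⌋ = 1341 + 243 - 121 = 1463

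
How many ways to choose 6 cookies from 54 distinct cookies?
C(54,6) = 54!/(6!×48!) = 25827165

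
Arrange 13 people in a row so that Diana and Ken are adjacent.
Treat as block: (13-1)! × 2! = 479001600 × 2 = 958003200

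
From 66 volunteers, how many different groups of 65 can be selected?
C(66,65) = 66!/(65!×1!) = 66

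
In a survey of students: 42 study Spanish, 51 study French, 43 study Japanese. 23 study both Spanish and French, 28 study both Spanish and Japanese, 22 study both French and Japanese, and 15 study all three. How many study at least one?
|A∪B∪C| = 42+51+43-23-28-22+15 = 78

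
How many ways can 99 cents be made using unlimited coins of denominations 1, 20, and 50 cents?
Coefficient of x^99 in 1/(1-x^1) · 1/(1-x^20) · 1/(1-x^50). Case on j = number of 50-cent coins (j = 0..1); remainder r = 99 - 50j is made from {1,20} in ⌊r/20⌋+1 ways. r = 99, 49 → 5 + 3 = 8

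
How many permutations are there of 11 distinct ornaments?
11! = 39916800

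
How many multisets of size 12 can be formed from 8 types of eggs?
C(12+8-1, 8-1) = C(19, 7) = 50388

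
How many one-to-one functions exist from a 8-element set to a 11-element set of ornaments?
P(11,8) = 11!/(11-8)! = 6652800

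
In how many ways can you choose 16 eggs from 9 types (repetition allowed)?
C(16+9-1, 9-1) = C(24, 8) = 735471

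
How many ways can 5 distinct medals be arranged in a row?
5! = 120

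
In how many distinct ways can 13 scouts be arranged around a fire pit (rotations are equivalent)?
Circular: fix one position, arrange the rest. (13-1)! = 479001600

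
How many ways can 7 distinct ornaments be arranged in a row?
7! = 5040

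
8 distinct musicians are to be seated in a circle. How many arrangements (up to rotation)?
Circular: fix one position, arrange the rest. (8-1)! = 5040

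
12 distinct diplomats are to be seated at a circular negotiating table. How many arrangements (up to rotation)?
Circular: fix one position, arrange the rest. (12-1)! = 39916800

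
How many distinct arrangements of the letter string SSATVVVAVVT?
11! / (2! × 2! × 5! × 2!) = 41580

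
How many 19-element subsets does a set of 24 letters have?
C(24,19) = 24!/(19!×5!) = 42504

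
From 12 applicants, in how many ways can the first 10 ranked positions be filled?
P(12,10) = 12!/(12-10)! = 239500800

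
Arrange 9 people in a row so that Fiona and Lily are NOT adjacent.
Total - adjacent = 9! - (9-1)!×2 = 362880 - 80640 = 282240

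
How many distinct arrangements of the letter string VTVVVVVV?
8! / (7! × 1!) = 8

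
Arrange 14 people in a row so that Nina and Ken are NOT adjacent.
Total - adjacent = 14! - (14-1)!×2 = 87178291200 - 12454041600 = 74724249600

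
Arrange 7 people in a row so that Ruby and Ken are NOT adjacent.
Total - adjacent = 7! - (7-1)!×2 = 5040 - 1440 = 3600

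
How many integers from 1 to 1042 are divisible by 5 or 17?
⌊1042/5⌋ + ⌊1042/17⌋ - ⌊1042/85⌋ = 208 + 61 - 12 = 257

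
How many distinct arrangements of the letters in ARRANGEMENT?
11! / (2! × 2! × 2! × 1! × 2! × 1! × 1!) = 2494800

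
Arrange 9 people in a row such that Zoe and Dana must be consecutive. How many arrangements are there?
Treat the 2 as one block: (9-2+1)! × 2! = 40320 × 2 = 80640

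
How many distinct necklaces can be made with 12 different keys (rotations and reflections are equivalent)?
(12-1)!/2 = 39916800/2 = 19958400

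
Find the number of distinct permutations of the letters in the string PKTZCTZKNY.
10! / (2! × 1! × 1! × 1! × 2! × 1! × 2!) = 453600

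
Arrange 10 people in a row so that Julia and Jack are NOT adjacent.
Total - adjacent = 10! - (10-1)!×2 = 3628800 - 725760 = 2903040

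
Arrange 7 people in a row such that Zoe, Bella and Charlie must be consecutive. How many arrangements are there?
Treat the 3 as one block: (7-3+1)! × 3! = 120 × 6 = 720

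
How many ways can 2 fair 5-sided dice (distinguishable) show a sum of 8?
Coefficient of x^8 in (x + x² + ... + x^5)^2. By inclusion-exclusion on dice exceeding 5: Σ_j (-1)^j C(2,j)·C(8-1-5j, 1) = C(2,0)·C(7,1) - C(2,1)·C(2,1) = 1·7 - 2·2 = 3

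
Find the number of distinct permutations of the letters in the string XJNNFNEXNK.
10! / (1! × 4! × 2! × 1! × 1! × 1!) = 75600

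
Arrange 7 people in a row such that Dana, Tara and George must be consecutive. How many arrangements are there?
Treat the 3 as one block: (7-3+1)! × 3! = 120 × 6 = 720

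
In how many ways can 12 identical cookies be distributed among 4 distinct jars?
C(12+4-1, 4-1) = C(15, 3) = 455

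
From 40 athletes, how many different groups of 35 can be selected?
C(40,35) = 40!/(35!×5!) = 658008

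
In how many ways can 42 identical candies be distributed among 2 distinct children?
C(42+2-1, 2-1) = C(43, 1) = 43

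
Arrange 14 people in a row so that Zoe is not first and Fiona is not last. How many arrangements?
By inclusion-exclusion: 14! - 2×(14-1)! + (14-2)! = 87178291200 - 12454041600 + 479001600 = 75203251200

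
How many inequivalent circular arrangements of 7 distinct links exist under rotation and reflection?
(7-1)!/2 = 720/2 = 360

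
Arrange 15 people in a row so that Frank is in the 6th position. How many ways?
Fix one position: (15-1)! = 87178291200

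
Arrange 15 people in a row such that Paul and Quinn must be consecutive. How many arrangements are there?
Treat the 2 as one block: (15-2+1)! × 2! = 87178291200 × 2 = 174356582400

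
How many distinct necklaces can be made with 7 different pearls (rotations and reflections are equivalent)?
(7-1)!/2 = 720/2 = 360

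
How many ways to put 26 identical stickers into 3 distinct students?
C(26+3-1, 3-1) = C(28, 2) = 378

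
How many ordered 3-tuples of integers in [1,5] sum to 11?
Coefficient of x^11 in (x + x² + ... + x^5)^3. By inclusion-exclusion on dice exceeding 5: Σ_j (-1)^j C(3,j)·C(11-1-5j, 2) = C(3,0)·C(10,2) - C(3,1)·C(5,2) = 1·45 - 3·10 = 15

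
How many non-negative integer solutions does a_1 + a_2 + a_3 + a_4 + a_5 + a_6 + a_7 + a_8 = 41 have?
C(41+8-1, 8-1) = C(48, 7) = 73629072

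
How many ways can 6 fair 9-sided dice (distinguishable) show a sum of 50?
Coefficient of x^50 in (x + x² + ... + x^9)^6. By inclusion-exclusion on dice exceeding 9: Σ_j (-1)^j C(6,j)·C(50-1-9j, 5) = C(6,0)·C(49,5) - C(6,1)·C(40,5) + C(6,2)·C(31,5) - C(6,3)·C(22,5) + C(6,4)·C(13,5) = 1·1906884 - 6·658008 + 15·169911 - 20·26334 + 15·1287 = 126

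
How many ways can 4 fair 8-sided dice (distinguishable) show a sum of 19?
Coefficient of x^19 in (x + x² + ... + x^8)^4. By inclusion-exclusion on dice exceeding 8: Σ_j (-1)^j C(4,j)·C(19-1-8j, 3) = C(4,0)·C(18,3) - C(4,1)·C(10,3) = 1·816 - 4·120 = 336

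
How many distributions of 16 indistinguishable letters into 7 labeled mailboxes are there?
C(16+7-1, 7-1) = C(22, 6) = 74613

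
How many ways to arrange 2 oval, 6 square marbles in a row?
8! / (2! × 6!) = 28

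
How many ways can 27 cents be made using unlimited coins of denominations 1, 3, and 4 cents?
Coefficient of x^27 in 1/(1-x^1) · 1/(1-x^3) · 1/(1-x^4). Case on j = number of 4-cent coins (j = 0..6); remainder r = 27 - 4j is made from {1,3} in ⌊r/3⌋+1 ways. r = 27, 23, 19, 15, 11, 7, 3 → 10 + 8 + 7 + 6 + 4 + 3 + 2 = 40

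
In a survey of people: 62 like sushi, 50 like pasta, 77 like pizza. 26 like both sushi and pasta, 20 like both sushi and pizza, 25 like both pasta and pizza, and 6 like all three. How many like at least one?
|A∪B∪C| = 62+50+77-26-20-25+6 = 124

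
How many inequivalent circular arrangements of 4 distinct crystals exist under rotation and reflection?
(4-1)!/2 = 6/2 = 3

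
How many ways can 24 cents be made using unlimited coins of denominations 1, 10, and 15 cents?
Coefficient of x^24 in 1/(1-x^1) · 1/(1-x^10) · 1/(1-x^15). Case on j = number of 15-cent coins (j = 0..1); remainder r = 24 - 15j is made from {1,10} in ⌊r/10⌋+1 ways. r = 24, 9 → 3 + 1 = 4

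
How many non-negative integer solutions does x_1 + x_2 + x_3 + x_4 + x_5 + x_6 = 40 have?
C(40+6-1, 6-1) = C(45, 5) = 1221759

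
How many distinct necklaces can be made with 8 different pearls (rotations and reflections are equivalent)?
(8-1)!/2 = 5040/2 = 2520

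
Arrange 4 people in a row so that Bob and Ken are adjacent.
Treat as block: (4-1)! × 2! = 6 × 2 = 12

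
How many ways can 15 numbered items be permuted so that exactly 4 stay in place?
Choose the 4 fixed points C(15,4) = 1365, derange the rest: !11 = Σ_{j=0}^{11} (-1)^j·11!/j! = 39916800 - 39916800 + 19958400 - 6652800 + 1663200 - 332640 + 55440 - 7920 + 990 - 110 + 11 - 1 = 14684570. Product = 1365 × 14684570 = 20044438050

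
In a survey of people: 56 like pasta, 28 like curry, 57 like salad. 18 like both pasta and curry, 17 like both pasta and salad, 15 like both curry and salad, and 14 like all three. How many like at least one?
|A∪B∪C| = 56+28+57-18-17-15+14 = 105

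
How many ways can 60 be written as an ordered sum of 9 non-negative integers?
C(60+9-1, 9-1) = C(68, 8) = 7392009768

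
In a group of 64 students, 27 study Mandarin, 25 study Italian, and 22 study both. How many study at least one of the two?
|A∪B| = |A| + |B| - |A∩B| = 27 + 25 - 22 = 30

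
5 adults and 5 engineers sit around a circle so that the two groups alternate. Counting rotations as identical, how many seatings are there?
Fix one of the adults: (5-1)! ways for the remaining adults, × 5! ways for the engineers = 24 × 120 = 2880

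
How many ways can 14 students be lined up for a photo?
14! = 87178291200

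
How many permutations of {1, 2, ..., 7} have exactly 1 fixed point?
Choose the 1 fixed point C(7,1) = 7, derange the rest: !6 = Σ_{j=0}^{6} (-1)^j·6!/j! = 720 - 720 + 360 - 120 + 30 - 6 + 1 = 265. Product = 7 × 265 = 1855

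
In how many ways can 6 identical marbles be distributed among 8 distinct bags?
C(6+8-1, 8-1) = C(13, 7) = 1716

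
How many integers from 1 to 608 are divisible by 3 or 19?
⌊608/3⌋ + ⌊608/19⌋ - ⌊608/57⌋ = 202 + 32 - 10 = 224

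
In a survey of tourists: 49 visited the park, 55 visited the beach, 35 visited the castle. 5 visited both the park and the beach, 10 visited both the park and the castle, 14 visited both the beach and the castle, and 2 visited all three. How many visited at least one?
|A∪B∪C| = 49+55+35-5-10-14+2 = 112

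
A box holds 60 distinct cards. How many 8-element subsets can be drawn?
C(60,8) = 60!/(8!×52!) = 2558620845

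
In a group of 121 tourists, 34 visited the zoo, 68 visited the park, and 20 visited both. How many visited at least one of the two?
|A∪B| = |A| + |B| - |A∩B| = 34 + 68 - 20 = 82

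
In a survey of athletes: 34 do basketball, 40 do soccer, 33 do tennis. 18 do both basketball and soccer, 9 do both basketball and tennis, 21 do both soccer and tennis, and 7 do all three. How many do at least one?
|A∪B∪C| = 34+40+33-18-9-21+7 = 66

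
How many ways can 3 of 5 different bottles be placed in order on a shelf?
P(5,3) = 5!/(5-3)! = 60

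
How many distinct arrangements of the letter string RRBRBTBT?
8! / (3! × 3! × 2!) = 560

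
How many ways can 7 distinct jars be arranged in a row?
7! = 5040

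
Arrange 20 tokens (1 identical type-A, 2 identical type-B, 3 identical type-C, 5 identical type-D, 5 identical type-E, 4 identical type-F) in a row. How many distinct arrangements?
20! / (1! × 2! × 3! × 5! × 5! × 4!) = 586637251200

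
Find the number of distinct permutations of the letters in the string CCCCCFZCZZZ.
11! / (4! × 6! × 1!) = 2310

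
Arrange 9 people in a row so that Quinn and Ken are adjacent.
Treat as block: (9-1)! × 2! = 40320 × 2 = 80640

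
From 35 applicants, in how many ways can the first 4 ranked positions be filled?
P(35,4) = 35!/(35-4)! = 1256640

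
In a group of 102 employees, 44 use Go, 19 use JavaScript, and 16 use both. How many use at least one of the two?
|A∪B| = |A| + |B| - |A∩B| = 44 + 19 - 16 = 47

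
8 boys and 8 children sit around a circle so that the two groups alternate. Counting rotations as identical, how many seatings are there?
Fix one of the boys: (8-1)! ways for the remaining boys, × 8! ways for the children = 5040 × 40320 = 203212800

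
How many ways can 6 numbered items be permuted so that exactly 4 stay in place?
Choose the 4 fixed points C(6,4) = 15, derange the rest: !2 = Σ_{j=0}^{2} (-1)^j·2!/j! = 2 - 2 + 1 = 1. Product = 15 × 1 = 15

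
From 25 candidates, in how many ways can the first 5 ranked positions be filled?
P(25,5) = 25!/(25-5)! = 6375600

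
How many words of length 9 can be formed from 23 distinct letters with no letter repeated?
P(23,9) = 23!/(23-9)! = 296541907200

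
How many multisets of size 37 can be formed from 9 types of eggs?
C(37+9-1, 9-1) = C(45, 8) = 215553195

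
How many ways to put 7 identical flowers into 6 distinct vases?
C(7+6-1, 6-1) = C(12, 5) = 792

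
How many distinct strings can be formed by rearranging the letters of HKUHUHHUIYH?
11! / (5! × 1! × 1! × 1! × 3!) = 55440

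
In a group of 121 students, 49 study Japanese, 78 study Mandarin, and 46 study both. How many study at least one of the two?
|A∪B| = |A| + |B| - |A∩B| = 49 + 78 - 46 = 81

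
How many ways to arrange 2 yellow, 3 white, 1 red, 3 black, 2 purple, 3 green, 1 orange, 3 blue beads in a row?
18! / (2! × 3! × 1! × 3! × 2! × 3! × 1! × 3!) = 1235025792000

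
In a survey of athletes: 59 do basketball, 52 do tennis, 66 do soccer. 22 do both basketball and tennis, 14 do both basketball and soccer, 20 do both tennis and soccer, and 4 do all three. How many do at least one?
|A∪B∪C| = 59+52+66-22-14-20+4 = 125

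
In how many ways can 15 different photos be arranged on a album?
15! = 1307674368000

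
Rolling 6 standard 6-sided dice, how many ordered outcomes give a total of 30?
Coefficient of x^30 in (x + x² + ... + x^6)^6. By inclusion-exclusion on dice exceeding 6: Σ_j (-1)^j C(6,j)·C(30-1-6j, 5) = C(6,0)·C(29,5) - C(6,1)·C(23,5) + C(6,2)·C(17,5) - C(6,3)·C(11,5) + C(6,4)·C(5,5) = 1·118755 - 6·33649 + 15·6188 - 20·462 + 15·1 = 456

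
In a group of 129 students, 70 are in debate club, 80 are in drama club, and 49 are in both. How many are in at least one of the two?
|A∪B| = |A| + |B| - |A∩B| = 70 + 80 - 49 = 101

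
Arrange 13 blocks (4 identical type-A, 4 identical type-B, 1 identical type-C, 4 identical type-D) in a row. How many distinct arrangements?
13! / (4! × 4! × 1! × 4!) = 450450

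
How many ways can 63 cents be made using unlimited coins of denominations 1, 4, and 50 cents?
Coefficient of x^63 in 1/(1-x^1) · 1/(1-x^4) · 1/(1-x^50). Case on j = number of 50-cent coins (j = 0..1); remainder r = 63 - 50j is made from {1,4} in ⌊r/4⌋+1 ways. r = 63, 13 → 16 + 4 = 20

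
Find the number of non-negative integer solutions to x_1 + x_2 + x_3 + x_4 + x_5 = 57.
C(57+5-1, 5-1) = C(61, 4) = 521855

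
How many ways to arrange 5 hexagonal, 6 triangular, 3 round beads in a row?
14! / (5! × 6! × 3!) = 168168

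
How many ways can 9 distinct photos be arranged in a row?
9! = 362880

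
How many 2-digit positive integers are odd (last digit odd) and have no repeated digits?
Last∈{1,3,5,7,9}. Last=0: 0. Last nonzero: 5×8×P(8,0) = 40. Total = 40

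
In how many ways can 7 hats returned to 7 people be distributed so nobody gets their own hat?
!7 = Σ_{j=0}^{7} (-1)^j·7!/j! = 5040 - 5040 + 2520 - 840 + 210 - 42 + 7 - 1 = 1854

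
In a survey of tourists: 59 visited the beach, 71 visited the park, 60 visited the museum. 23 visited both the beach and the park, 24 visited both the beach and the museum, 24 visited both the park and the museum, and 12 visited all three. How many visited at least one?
|A∪B∪C| = 59+71+60-23-24-24+12 = 131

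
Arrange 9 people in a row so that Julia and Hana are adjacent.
Treat as block: (9-1)! × 2! = 40320 × 2 = 80640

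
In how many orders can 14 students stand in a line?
14! = 87178291200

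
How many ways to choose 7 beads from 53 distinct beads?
C(53,7) = 53!/(7!×46!) = 154143080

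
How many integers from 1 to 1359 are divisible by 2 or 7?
⌊1359/2⌋ + ⌊1359/7⌋ - ⌊1359/14⌋ = 679 + 194 - 97 = 776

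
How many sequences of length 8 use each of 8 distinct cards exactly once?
8! = 40320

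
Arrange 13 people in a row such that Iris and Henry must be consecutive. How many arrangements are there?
Treat the 2 as one block: (13-2+1)! × 2! = 479001600 × 2 = 958003200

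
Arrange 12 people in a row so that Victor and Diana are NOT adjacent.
Total - adjacent = 12! - (12-1)!×2 = 479001600 - 79833600 = 399168000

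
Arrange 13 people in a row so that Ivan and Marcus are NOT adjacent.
Total - adjacent = 13! - (13-1)!×2 = 6227020800 - 958003200 = 5269017600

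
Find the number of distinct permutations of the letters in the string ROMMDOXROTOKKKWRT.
17! / (4! × 2! × 3! × 3! × 2! × 1! × 1! × 1!) = 102918816000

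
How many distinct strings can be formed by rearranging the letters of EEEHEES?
7! / (1! × 1! × 5!) = 42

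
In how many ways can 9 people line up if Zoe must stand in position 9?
Fix one position: (9-1)! = 40320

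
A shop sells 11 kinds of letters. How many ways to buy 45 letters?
C(45+11-1, 11-1) = C(55, 10) = 29248649430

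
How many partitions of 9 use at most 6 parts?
By conjugation, equals partitions of 9 into parts ≤ 6. Let r_j(i) = number of partitions of i into parts ≤ j, for i = 0..9. r_1(i) = 1 for all i; r_j(i) = r_{j-1}(i) + r_j(i-j). Rows j = 2..6: ≤2: 1 1 2 2 3 3 4 4 5 5; ≤3: 1 1 2 3 4 5 7 8 10 12; ≤4: 1 1 2 3 5 6 9 11 15 18; ≤5: 1 1 2 3 5 7 10 13 18 23; ≤6: 1 1 2 3 5 7 11 14 20 26. r_6(9) = 26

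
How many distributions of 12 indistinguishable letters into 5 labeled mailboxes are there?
C(12+5-1, 5-1) = C(16, 4) = 1820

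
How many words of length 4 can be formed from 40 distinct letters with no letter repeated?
P(40,4) = 40!/(40-4)! = 2193360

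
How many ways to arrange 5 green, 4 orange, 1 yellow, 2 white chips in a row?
12! / (5! × 4! × 1! × 2!) = 83160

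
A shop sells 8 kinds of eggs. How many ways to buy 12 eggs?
C(12+8-1, 8-1) = C(19, 7) = 50388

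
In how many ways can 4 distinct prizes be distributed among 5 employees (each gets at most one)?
P(5,4) = 5!/(5-4)! = 120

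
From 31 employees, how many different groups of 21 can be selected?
C(31,21) = 31!/(21!×10!) = 44352165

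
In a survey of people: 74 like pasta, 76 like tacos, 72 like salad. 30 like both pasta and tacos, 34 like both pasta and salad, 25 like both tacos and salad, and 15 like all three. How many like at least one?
|A∪B∪C| = 74+76+72-30-34-25+15 = 148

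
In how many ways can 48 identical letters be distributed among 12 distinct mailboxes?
C(48+12-1, 12-1) = C(59, 11) = 279871768995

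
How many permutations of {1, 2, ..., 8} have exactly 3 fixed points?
Choose the 3 fixed points C(8,3) = 56, derange the rest: !5 = Σ_{j=0}^{5} (-1)^j·5!/j! = 120 - 120 + 60 - 20 + 5 - 1 = 44. Product = 56 × 44 = 2464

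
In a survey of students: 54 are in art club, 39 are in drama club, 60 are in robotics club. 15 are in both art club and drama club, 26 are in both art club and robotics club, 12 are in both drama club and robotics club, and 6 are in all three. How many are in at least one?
|A∪B∪C| = 54+39+60-15-26-12+6 = 106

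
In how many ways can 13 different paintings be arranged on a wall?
13! = 6227020800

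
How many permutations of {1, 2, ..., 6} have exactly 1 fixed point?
Choose the 1 fixed point C(6,1) = 6, derange the rest: !5 = Σ_{j=0}^{5} (-1)^j·5!/j! = 120 - 120 + 60 - 20 + 5 - 1 = 44. Product = 6 × 44 = 264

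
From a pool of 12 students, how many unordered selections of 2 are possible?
C(12,2) = 12!/(2!×10!) = 66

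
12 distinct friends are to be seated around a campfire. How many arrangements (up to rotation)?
Circular: fix one position, arrange the rest. (12-1)! = 39916800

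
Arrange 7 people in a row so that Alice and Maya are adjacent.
Treat as block: (7-1)! × 2! = 720 × 2 = 1440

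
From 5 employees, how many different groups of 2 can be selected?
C(5,2) = 5!/(2!×3!) = 10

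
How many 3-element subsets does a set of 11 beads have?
C(11,3) = 11!/(3!×8!) = 165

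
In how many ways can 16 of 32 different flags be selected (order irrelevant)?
C(32,16) = 32!/(16!×16!) = 601080390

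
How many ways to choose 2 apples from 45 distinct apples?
C(45,2) = 45!/(2!×43!) = 990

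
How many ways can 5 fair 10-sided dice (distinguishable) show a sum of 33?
Coefficient of x^33 in (x + x² + ... + x^10)^5. By inclusion-exclusion on dice exceeding 10: Σ_j (-1)^j C(5,j)·C(33-1-10j, 4) = C(5,0)·C(32,4) - C(5,1)·C(22,4) + C(5,2)·C(12,4) = 1·35960 - 5·7315 + 10·495 = 4335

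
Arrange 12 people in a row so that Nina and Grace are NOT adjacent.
Total - adjacent = 12! - (12-1)!×2 = 479001600 - 79833600 = 399168000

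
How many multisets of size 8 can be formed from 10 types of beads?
C(8+10-1, 10-1) = C(17, 9) = 24310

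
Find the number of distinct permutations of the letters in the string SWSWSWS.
7! / (3! × 4!) = 35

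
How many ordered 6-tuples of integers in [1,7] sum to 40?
Coefficient of x^40 in (x + x² + ... + x^7)^6. By inclusion-exclusion on dice exceeding 7: Σ_j (-1)^j C(6,j)·C(40-1-7j, 5) = C(6,0)·C(39,5) - C(6,1)·C(32,5) + C(6,2)·C(25,5) - C(6,3)·C(18,5) + C(6,4)·C(11,5) = 1·575757 - 6·201376 + 15·53130 - 20·8568 + 15·462 = 21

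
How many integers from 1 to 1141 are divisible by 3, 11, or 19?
⌊1141/3⌋+⌊1141/11⌋+⌊1141/19⌋ - ⌊1141/33⌋-⌊1141/57⌋-⌊1141/209⌋ + ⌊1141/627⌋ = 380+103+60 - 34-20-5 + 1 = 485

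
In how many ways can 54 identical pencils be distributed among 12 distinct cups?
C(54+12-1, 12-1) = C(65, 11) = 895068996640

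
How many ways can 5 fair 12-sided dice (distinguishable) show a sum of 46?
Coefficient of x^46 in (x + x² + ... + x^12)^5. By inclusion-exclusion on dice exceeding 12: Σ_j (-1)^j C(5,j)·C(46-1-12j, 4) = C(5,0)·C(45,4) - C(5,1)·C(33,4) + C(5,2)·C(21,4) - C(5,3)·C(9,4) = 1·148995 - 5·40920 + 10·5985 - 10·126 = 2985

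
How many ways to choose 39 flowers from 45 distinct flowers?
C(45,39) = 45!/(39!×6!) = 8145060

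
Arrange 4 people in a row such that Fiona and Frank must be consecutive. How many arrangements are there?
Treat the 2 as one block: (4-2+1)! × 2! = 6 × 2 = 12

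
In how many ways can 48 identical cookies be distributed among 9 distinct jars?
C(48+9-1, 9-1) = C(56, 8) = 1420494075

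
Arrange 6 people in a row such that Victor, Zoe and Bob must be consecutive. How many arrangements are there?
Treat the 3 as one block: (6-3+1)! × 3! = 24 × 6 = 144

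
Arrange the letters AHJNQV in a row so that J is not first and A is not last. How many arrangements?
By inclusion-exclusion: 6! - 2×(6-1)! + (6-2)! = 720 - 240 + 24 = 504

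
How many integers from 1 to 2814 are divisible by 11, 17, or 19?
⌊2814/11⌋+⌊2814/17⌋+⌊2814/19⌋ - ⌊2814/187⌋-⌊2814/209⌋-⌊2814/323⌋ + ⌊2814/3553⌋ = 255+165+148 - 15-13-8 + 0 = 532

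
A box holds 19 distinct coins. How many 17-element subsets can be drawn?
C(19,17) = 19!/(17!×2!) = 171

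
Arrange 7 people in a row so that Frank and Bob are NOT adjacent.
Total - adjacent = 7! - (7-1)!×2 = 5040 - 1440 = 3600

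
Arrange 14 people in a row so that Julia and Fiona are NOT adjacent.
Total - adjacent = 14! - (14-1)!×2 = 87178291200 - 12454041600 = 74724249600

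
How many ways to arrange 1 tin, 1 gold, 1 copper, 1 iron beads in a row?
4! / (1! × 1! × 1! × 1!) = 24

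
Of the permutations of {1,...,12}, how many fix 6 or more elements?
Exactly j fixed points: C(12,j)·!(12-j); sum over j ≥ 6 (derangement numbers via !m = (m-1)·(!(m-1) + !(m-2)): !0..!6 = 1, 0, 1, 2, 9, 44, 265). Σ_{j=6}^{12} C(12,j)·!(12-j) = C(12,6)·!6 + C(12,7)·!5 + C(12,8)·!4 + C(12,9)·!3 + C(12,10)·!2 + C(12,11)·!1 + C(12,12)·!0 = 924·265 + 792·44 + 495·9 + 220·2 + 66·1 + 12·0 + 1·1 = 284670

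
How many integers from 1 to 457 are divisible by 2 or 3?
⌊457/2⌋ + ⌊457/3⌋ - ⌊457/6⌋ = 228 + 152 - 76 = 304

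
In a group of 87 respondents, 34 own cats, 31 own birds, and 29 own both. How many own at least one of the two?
|A∪B| = |A| + |B| - |A∩B| = 34 + 31 - 29 = 36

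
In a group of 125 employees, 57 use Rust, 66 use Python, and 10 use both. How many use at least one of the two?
|A∪B| = |A| + |B| - |A∩B| = 57 + 66 - 10 = 113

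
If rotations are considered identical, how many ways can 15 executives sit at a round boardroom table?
Circular: fix one position, arrange the rest. (15-1)! = 87178291200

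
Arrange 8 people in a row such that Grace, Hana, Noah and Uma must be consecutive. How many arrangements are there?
Treat the 4 as one block: (8-4+1)! × 4! = 120 × 24 = 2880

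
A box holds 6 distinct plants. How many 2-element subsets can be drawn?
C(6,2) = 6!/(2!×4!) = 15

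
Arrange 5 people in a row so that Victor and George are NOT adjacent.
Total - adjacent = 5! - (5-1)!×2 = 120 - 48 = 72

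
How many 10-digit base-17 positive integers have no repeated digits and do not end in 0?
Last digit: 16 nonzero choices. First digit: 15 (nonzero, ≠last). Middle 8: P(15,8) = 259459200. Total = 62270208000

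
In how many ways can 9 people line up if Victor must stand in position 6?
Fix one position: (9-1)! = 40320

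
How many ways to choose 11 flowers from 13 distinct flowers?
C(13,11) = 13!/(11!×2!) = 78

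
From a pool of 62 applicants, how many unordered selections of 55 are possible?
C(62,55) = 62!/(55!×7!) = 491796152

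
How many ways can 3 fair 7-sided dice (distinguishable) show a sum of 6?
Coefficient of x^6 in (x + x² + ... + x^7)^3. By inclusion-exclusion on dice exceeding 7: Σ_j (-1)^j C(3,j)·C(6-1-7j, 2) = C(3,0)·C(5,2) = 1·10 = 10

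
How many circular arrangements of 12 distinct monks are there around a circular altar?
Circular: fix one position, arrange the rest. (12-1)! = 39916800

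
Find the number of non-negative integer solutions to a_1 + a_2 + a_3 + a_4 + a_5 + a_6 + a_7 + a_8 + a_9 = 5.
C(5+9-1, 9-1) = C(13, 8) = 1287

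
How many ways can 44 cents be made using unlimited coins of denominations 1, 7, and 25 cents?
Coefficient of x^44 in 1/(1-x^1) · 1/(1-x^7) · 1/(1-x^25). Case on j = number of 25-cent coins (j = 0..1); remainder r = 44 - 25j is made from {1,7} in ⌊r/7⌋+1 ways. r = 44, 19 → 7 + 3 = 10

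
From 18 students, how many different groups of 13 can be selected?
C(18,13) = 18!/(13!×5!) = 8568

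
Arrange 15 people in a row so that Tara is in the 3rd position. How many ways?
Fix one position: (15-1)! = 87178291200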